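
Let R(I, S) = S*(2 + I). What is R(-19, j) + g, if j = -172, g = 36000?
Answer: 38924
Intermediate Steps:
R(-19, j) + g = -172*(2 - 19) + 36000 = -172*(-17) + 36000 = 2924 + 36000 = 38924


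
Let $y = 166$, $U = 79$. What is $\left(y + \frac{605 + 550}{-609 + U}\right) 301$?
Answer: $\frac{5226865}{106} \approx 49310.0$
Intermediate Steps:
$\left(y + \frac{605 + 550}{-609 + U}\right) 301 = \left(166 + \frac{605 + 550}{-609 + 79}\right) 301 = \left(166 + \frac{1155}{-530}\right) 301 = \left(166 + 1155 \left(- \frac{1}{530}\right)\right) 301 = \left(166 - \frac{231}{106}\right) 301 = \frac{17365}{106} \cdot 301 = \frac{5226865}{106}$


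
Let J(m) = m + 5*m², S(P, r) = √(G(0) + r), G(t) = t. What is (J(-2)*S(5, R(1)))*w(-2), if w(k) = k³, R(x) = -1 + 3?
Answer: -144*√2 ≈ -203.65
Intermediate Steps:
R(x) = 2
S(P, r) = √r (S(P, r) = √(0 + r) = √r)
(J(-2)*S(5, R(1)))*w(-2) = ((-2*(1 + 5*(-2)))*√2)*(-2)³ = ((-2*(1 - 10))*√2)*(-8) = ((-2*(-9))*√2)*(-8) = (18*√2)*(-8) = -144*√2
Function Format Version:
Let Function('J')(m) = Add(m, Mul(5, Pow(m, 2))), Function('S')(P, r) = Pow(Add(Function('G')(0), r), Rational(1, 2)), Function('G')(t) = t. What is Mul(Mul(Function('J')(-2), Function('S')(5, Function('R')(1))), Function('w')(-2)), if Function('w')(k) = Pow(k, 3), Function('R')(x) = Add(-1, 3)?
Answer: Mul(-144, Pow(2, Rational(1, 2))) ≈ -203.65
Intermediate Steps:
Function('R')(x) = 2
Function('S')(P, r) = Pow(r, Rational(1, 2)) (Function('S')(P, r) = Pow(Add(0, r), Rational(1, 2)) = Pow(r, Rational(1, 2)))
Mul(Mul(Function('J')(-2), Function('S')(5, Function('R')(1))), Function('w')(-2)) = Mul(Mul(Mul(-2, Add(1, Mul(5, -2))), Pow(2, Rational(1, 2))), Pow(-2, 3)) = Mul(Mul(Mul(-2, Add(1, -10)), Pow(2, Rational(1, 2))), -8) = Mul(Mul(Mul(-2, -9), Pow(2, Rational(1, 2))), -8) = Mul(Mul(18, Pow(2, Rational(1, 2))), -8) = Mul(-144, Pow(2, Rational(1, 2)))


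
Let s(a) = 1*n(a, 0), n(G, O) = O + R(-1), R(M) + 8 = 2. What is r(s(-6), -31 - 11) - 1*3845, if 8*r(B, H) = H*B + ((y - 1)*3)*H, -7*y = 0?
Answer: -15191/4 ≈ -3797.8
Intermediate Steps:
y = 0 (y = -⅐*0 = 0)
R(M) = -6 (R(M) = -8 + 2 = -6)
n(G, O) = -6 + O (n(G, O) = O - 6 = -6 + O)
s(a) = -6 (s(a) = 1*(-6 + 0) = 1*(-6) = -6)
r(B, H) = -3*H/8 + B*H/8 (r(B, H) = (H*B + ((0 - 1)*3)*H)/8 = (B*H + (-1*3)*H)/8 = (B*H - 3*H)/8 = (-3*H + B*H)/8 = -3*H/8 + B*H/8)
r(s(-6), -31 - 11) - 1*3845 = (-31 - 11)*(-3 - 6)/8 - 1*3845 = (⅛)*(-42)*(-9) - 3845 = 189/4 - 3845 = -15191/4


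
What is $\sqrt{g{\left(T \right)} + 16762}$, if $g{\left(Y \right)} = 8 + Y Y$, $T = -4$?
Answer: $\sqrt{16786} \approx 129.56$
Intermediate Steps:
$g{\left(Y \right)} = 8 + Y^{2}$
$\sqrt{g{\left(T \right)} + 16762} = \sqrt{\left(8 + \left(-4\right)^{2}\right) + 16762} = \sqrt{\left(8 + 16\right) + 16762} = \sqrt{24 + 16762} = \sqrt{16786}$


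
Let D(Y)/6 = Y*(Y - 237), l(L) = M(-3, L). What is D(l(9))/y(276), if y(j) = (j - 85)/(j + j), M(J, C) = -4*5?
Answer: 17023680/191 ≈ 89129.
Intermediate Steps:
M(J, C) = -20
l(L) = -20
y(j) = (-85 + j)/(2*j) (y(j) = (-85 + j)/((2*j)) = (-85 + j)*(1/(2*j)) = (-85 + j)/(2*j))
D(Y) = 6*Y*(-237 + Y) (D(Y) = 6*(Y*(Y - 237)) = 6*(Y*(-237 + Y)) = 6*Y*(-237 + Y))
D(l(9))/y(276) = (6*(-20)*(-237 - 20))/(((1/2)*(-85 + 276)/276)) = (6*(-20)*(-257))/(((1/2)*(1/276)*191)) = 30840/(191/552) = 30840*(552/191) = 17023680/191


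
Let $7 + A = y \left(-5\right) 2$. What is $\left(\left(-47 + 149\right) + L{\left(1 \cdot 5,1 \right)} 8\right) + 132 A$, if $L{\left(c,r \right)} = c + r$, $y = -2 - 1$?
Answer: $3186$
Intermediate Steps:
$y = -3$ ($y = -2 - 1 = -3$)
$A = 23$ ($A = -7 + \left(-3\right) \left(-5\right) 2 = -7 + 15 \cdot 2 = -7 + 30 = 23$)
$\left(\left(-47 + 149\right) + L{\left(1 \cdot 5,1 \right)} 8\right) + 132 A = \left(\left(-47 + 149\right) + \left(1 \cdot 5 + 1\right) 8\right) + 132 \cdot 23 = \left(102 + \left(5 + 1\right) 8\right) + 3036 = \left(102 + 6 \cdot 8\right) + 3036 = \left(102 + 48\right) + 3036 = 150 + 3036 = 3186$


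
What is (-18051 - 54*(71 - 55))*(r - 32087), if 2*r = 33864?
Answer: 286656825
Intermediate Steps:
r = 16932 (r = (½)*33864 = 16932)
(-18051 - 54*(71 - 55))*(r - 32087) = (-18051 - 54*(71 - 55))*(16932 - 32087) = (-18051 - 54*16)*(-15155) = (-18051 - 864)*(-15155) = -18915*(-15155) = 286656825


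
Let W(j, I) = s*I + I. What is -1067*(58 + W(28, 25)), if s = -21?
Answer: 471614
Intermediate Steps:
W(j, I) = -20*I (W(j, I) = -21*I + I = -20*I)
-1067*(58 + W(28, 25)) = -1067*(58 - 20*25) = -1067*(58 - 500) = -1067*(-442) = 471614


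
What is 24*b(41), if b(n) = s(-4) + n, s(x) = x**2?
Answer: 1368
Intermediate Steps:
b(n) = 16 + n (b(n) = (-4)**2 + n = 16 + n)
24*b(41) = 24*(16 + 41) = 24*57 = 1368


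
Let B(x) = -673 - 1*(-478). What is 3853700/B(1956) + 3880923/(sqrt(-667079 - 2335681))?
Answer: -770740/39 - 1293641*I*sqrt(83410)/166820 ≈ -19763.0 - 2239.6*I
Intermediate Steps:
B(x) = -195 (B(x) = -673 + 478 = -195)
3853700/B(1956) + 3880923/(sqrt(-667079 - 2335681)) = 3853700/(-195) + 3880923/(sqrt(-667079 - 2335681)) = 3853700*(-1/195) + 3880923/(sqrt(-3002760)) = -770740/39 + 3880923/((6*I*sqrt(83410))) = -770740/39 + 3880923*(-I*sqrt(83410)/500460) = -770740/39 - 1293641*I*sqrt(83410)/166820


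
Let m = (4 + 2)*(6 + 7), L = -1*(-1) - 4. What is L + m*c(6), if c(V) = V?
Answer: 465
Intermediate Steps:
L = -3 (L = 1 - 4 = -3)
m = 78 (m = 6*13 = 78)
L + m*c(6) = -3 + 78*6 = -3 + 468 = 465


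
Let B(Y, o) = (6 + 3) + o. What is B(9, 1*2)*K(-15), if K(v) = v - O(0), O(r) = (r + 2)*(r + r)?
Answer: -165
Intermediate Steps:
O(r) = 2*r*(2 + r) (O(r) = (2 + r)*(2*r) = 2*r*(2 + r))
K(v) = v (K(v) = v - 2*0*(2 + 0) = v - 2*0*2 = v - 1*0 = v + 0 = v)
B(Y, o) = 9 + o
B(9, 1*2)*K(-15) = (9 + 1*2)*(-15) = (9 + 2)*(-15) = 11*(-15) = -165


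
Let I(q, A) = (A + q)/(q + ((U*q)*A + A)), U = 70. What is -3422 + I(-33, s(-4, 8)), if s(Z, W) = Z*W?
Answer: -50546375/14771 ≈ -3422.0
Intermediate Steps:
s(Z, W) = W*Z
I(q, A) = (A + q)/(A + q + 70*A*q) (I(q, A) = (A + q)/(q + ((70*q)*A + A)) = (A + q)/(q + (70*A*q + A)) = (A + q)/(q + (A + 70*A*q)) = (A + q)/(A + q + 70*A*q))
-3422 + I(-33, s(-4, 8)) = -3422 + (8*(-4) - 33)/(8*(-4) - 33 + 70*(8*(-4))*(-33)) = -3422 + (-32 - 33)/(-32 - 33 + 70*(-32)*(-33)) = -3422 - 65/(-32 - 33 + 73920) = -3422 - 65/73855 = -3422 + (1/73855)*(-65) = -3422 - 13/14771 = -50546375/14771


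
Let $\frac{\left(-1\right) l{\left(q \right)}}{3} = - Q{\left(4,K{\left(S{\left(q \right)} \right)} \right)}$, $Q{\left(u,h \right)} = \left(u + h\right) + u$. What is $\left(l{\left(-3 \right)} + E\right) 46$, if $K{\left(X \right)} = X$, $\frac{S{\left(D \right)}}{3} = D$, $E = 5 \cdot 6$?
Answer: $1242$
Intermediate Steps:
$E = 30$
$S{\left(D \right)} = 3 D$
$Q{\left(u,h \right)} = h + 2 u$ ($Q{\left(u,h \right)} = \left(h + u\right) + u = h + 2 u$)
$l{\left(q \right)} = 24 + 9 q$ ($l{\left(q \right)} = - 3 \left(- (3 q + 2 \cdot 4)\right) = - 3 \left(- (3 q + 8)\right) = - 3 \left(- (8 + 3 q)\right) = - 3 \left(-8 - 3 q\right) = 24 + 9 q$)
$\left(l{\left(-3 \right)} + E\right) 46 = \left(\left(24 + 9 \left(-3\right)\right) + 30\right) 46 = \left(\left(24 - 27\right) + 30\right) 46 = \left(-3 + 30\right) 46 = 27 \cdot 46 = 1242$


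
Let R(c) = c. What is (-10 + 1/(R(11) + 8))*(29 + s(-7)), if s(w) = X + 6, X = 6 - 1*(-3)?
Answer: -8316/19 ≈ -437.68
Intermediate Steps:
X = 9 (X = 6 + 3 = 9)
s(w) = 15 (s(w) = 9 + 6 = 15)
(-10 + 1/(R(11) + 8))*(29 + s(-7)) = (-10 + 1/(11 + 8))*(29 + 15) = (-10 + 1/19)*44 = -189/19*44 = -8316/19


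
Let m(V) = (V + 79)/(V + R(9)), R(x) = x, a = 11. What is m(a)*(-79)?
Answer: -711/2 ≈ -355.50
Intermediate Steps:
m(V) = (79 + V)/(9 + V) (m(V) = (V + 79)/(V + 9) = (79 + V)/(9 + V))
m(a)*(-79) = ((79 + 11)/(9 + 11))*(-79) = (90/20)*(-79) = ((1/20)*90)*(-79) = (9/2)*(-79) = -711/2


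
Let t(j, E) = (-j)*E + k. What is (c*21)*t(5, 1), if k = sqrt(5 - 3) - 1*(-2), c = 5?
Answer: -315 + 105*sqrt(2) ≈ -166.51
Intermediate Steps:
k = 2 + sqrt(2) (k = sqrt(2) + 2 = 2 + sqrt(2) ≈ 3.4142)
t(j, E) = 2 + sqrt(2) - E*j (t(j, E) = (-j)*E + (2 + sqrt(2)) = -E*j + (2 + sqrt(2)) = 2 + sqrt(2) - E*j)
(c*21)*t(5, 1) = (5*21)*(2 + sqrt(2) - 1*1*5) = 105*(2 + sqrt(2) - 5) = 105*(-3 + sqrt(2)) = -315 + 105*sqrt(2)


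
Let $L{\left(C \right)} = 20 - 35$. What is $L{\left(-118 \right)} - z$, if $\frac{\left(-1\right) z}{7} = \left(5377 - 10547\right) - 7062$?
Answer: $-85639$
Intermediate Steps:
$L{\left(C \right)} = -15$ ($L{\left(C \right)} = 20 - 35 = -15$)
$z = 85624$ ($z = - 7 \left(\left(5377 - 10547\right) - 7062\right) = - 7 \left(-5170 - 7062\right) = \left(-7\right) \left(-12232\right) = 85624$)
$L{\left(-118 \right)} - z = -15 - 85624 = -85639$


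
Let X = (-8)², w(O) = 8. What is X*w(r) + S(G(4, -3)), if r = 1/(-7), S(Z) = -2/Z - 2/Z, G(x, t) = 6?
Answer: 1534/3 ≈ 511.33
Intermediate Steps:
S(Z) = -4/Z
r = -⅐ ≈ -0.14286
X = 64
X*w(r) + S(G(4, -3)) = 64*8 - 4/6 = 512 - 4*⅙ = 512 - ⅔ = 1534/3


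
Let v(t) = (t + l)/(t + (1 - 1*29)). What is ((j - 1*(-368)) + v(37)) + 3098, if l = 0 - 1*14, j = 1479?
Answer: 44528/9 ≈ 4947.6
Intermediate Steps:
l = -14 (l = 0 - 14 = -14)
v(t) = (-14 + t)/(-28 + t) (v(t) = (t - 14)/(t + (1 - 1*29)) = (-14 + t)/(t + (1 - 29)) = (-14 + t)/(t - 28) = (-14 + t)/(-28 + t))
((j - 1*(-368)) + v(37)) + 3098 = ((1479 - 1*(-368)) + (-14 + 37)/(-28 + 37)) + 3098 = ((1479 + 368) + 23/9) + 3098 = (1847 + (1/9)*23) + 3098 = (1847 + 23/9) + 3098 = 16646/9 + 3098 = 44528/9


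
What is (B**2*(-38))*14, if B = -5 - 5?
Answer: -53200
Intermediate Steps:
B = -10
(B**2*(-38))*14 = ((-10)**2*(-38))*14 = (100*(-38))*14 = -3800*14 = -53200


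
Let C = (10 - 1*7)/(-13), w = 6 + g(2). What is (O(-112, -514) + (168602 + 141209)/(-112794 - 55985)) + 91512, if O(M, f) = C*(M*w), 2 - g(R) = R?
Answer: 15471167765/168779 ≈ 91665.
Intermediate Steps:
g(R) = 2 - R
w = 6 (w = 6 + (2 - 1*2) = 6 + (2 - 2) = 6 + 0 = 6)
C = -3/13 (C = (10 - 7)*(-1/13) = 3*(-1/13) = -3/13 ≈ -0.23077)
O(M, f) = -18*M/13 (O(M, f) = -3*M*6/13 = -18*M/13)
(O(-112, -514) + (168602 + 141209)/(-112794 - 55985)) + 91512 = (-18/13*(-112) + (168602 + 141209)/(-112794 - 55985)) + 91512 = (2016/13 + 309811/(-168779)) + 91512 = (2016/13 + 309811*(-1/168779)) + 91512 = (2016/13 - 309811/168779) + 91512 = 25863917/168779 + 91512 = 15471167765/168779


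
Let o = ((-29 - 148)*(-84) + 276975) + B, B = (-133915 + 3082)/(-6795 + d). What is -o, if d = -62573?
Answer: -20244696057/69368 ≈ -2.9185e+5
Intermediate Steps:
B = 130833/69368 (B = (-133915 + 3082)/(-6795 - 62573) = -130833/(-69368) = -130833*(-1/69368) = 130833/69368 ≈ 1.8861)
o = 20244696057/69368 (o = ((-29 - 148)*(-84) + 276975) + 130833/69368 = (-177*(-84) + 276975) + 130833/69368 = (14868 + 276975) + 130833/69368 = 291843 + 130833/69368 = 20244696057/69368 ≈ 2.9185e+5)
-o = -1*20244696057/69368 = -20244696057/69368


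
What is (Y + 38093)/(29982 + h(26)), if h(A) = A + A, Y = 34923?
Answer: 36508/15017 ≈ 2.4311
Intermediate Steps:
h(A) = 2*A
(Y + 38093)/(29982 + h(26)) = (34923 + 38093)/(29982 + 2*26) = 73016/(29982 + 52) = 73016/30034 = 73016*(1/30034) = 36508/15017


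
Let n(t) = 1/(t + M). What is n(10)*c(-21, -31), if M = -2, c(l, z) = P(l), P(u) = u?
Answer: -21/8 ≈ -2.6250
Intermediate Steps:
c(l, z) = l
n(t) = 1/(-2 + t) (n(t) = 1/(t - 2) = 1/(-2 + t))
n(10)*c(-21, -31) = -21/(-2 + 10) = -21/8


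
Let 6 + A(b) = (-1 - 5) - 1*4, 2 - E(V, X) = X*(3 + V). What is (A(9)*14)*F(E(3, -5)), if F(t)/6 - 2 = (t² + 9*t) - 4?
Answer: -1760640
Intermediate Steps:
E(V, X) = 2 - X*(3 + V)
A(b) = -16 (A(b) = -6 + ((-1 - 5) - 1*4) = -6 + (-6 - 4) = -6 - 10 = -16)
F(t) = -12 + 6*t² + 54*t (F(t) = 12 + 6*((t² + 9*t) - 4) = 12 + 6*(-4 + t² + 9*t) = 12 + (-24 + 6*t² + 54*t) = -12 + 6*t² + 54*t)
(A(9)*14)*F(E(3, -5)) = (-16*14)*(-12 + 6*(2 - 3*(-5) - 1*3*(-5))² + 54*(2 - 3*(-5) - 1*3*(-5))) = -224*(-12 + 6*(2 + 15 + 15)² + 54*(2 + 15 + 15)) = -224*(-12 + 6*32² + 54*32) = -224*(-12 + 6*1024 + 1728) = -224*(-12 + 6144 + 1728) = -224*7860 = -1760640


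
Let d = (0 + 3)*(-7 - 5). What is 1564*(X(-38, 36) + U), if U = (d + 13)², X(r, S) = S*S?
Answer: 2854300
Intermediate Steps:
X(r, S) = S²
d = -36 (d = 3*(-12) = -36)
U = 529 (U = (-36 + 13)² = (-23)² = 529)
1564*(X(-38, 36) + U) = 1564*(36² + 529) = 1564*(1296 + 529) = 1564*1825 = 2854300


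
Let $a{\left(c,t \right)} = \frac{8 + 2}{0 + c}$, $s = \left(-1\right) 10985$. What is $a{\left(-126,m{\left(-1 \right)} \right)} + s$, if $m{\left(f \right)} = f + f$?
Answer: $- \frac{692060}{63} \approx -10985.0$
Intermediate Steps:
$m{\left(f \right)} = 2 f$
$s = -10985$
$a{\left(c,t \right)} = \frac{10}{c}$
$a{\left(-126,m{\left(-1 \right)} \right)} + s = \frac{10}{-126} - 10985 = 10 \left(- \frac{1}{126}\right) - 10985 = - \frac{5}{63} - 10985 = - \frac{692060}{63}$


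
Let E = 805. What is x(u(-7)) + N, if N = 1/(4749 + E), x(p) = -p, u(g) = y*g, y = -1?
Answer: -38877/5554 ≈ -6.9998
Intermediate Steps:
u(g) = -g
N = 1/5554 (N = 1/(4749 + 805) = 1/5554 ≈ 0.00018005)
x(u(-7)) + N = -(-1)*(-7) + 1/5554 = -1*7 + 1/5554 = -7 + 1/5554 = -38877/5554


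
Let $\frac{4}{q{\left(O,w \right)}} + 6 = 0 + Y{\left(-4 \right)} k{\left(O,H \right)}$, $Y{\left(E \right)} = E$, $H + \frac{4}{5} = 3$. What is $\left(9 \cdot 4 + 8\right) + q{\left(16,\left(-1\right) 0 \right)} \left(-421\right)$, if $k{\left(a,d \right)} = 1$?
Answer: $\frac{1062}{5} \approx 212.4$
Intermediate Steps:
$H = \frac{11}{5}$ ($H = - \frac{4}{5} + 3 = \frac{11}{5} \approx 2.2$)
$q{\left(O,w \right)} = - \frac{2}{5}$ ($q{\left(O,w \right)} = \frac{4}{-6 + \left(0 - 4\right)} = \frac{4}{-6 - 4} = \frac{4}{-10} = 4 \left(- \frac{1}{10}\right) = - \frac{2}{5}$)
$\left(9 \cdot 4 + 8\right) + q{\left(16,\left(-1\right) 0 \right)} \left(-421\right) = \left(9 \cdot 4 + 8\right) - - \frac{842}{5} = \left(36 + 8\right) + \frac{842}{5} = 44 + \frac{842}{5} = \frac{1062}{5}$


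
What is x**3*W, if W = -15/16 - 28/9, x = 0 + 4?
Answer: -2332/9 ≈ -259.11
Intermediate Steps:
x = 4
W = -583/144 (W = -15*1/16 - 28*1/9 = -15/16 - 28/9 = -583/144 ≈ -4.0486)
x**3*W = 4**3*(-583/144) = 64*(-583/144) = -2332/9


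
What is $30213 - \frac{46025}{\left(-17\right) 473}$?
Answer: $\frac{242988758}{8041} \approx 30219.0$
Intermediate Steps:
$30213 - \frac{46025}{\left(-17\right) 473} = 30213 - \frac{46025}{-8041} = 30213 - - \frac{46025}{8041} = 30213 + \frac{46025}{8041} = \frac{242988758}{8041}$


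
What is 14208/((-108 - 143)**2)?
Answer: 14208/63001 ≈ 0.22552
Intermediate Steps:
14208/((-108 - 143)**2) = 14208/((-251)**2) = 14208/63001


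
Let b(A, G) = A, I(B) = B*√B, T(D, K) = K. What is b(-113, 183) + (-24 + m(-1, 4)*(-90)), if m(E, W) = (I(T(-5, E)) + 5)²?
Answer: -2297 + 900*I ≈ -2297.0 + 900.0*I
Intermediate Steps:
I(B) = B^(3/2)
m(E, W) = (5 + E^(3/2))² (m(E, W) = (E^(3/2) + 5)² = (5 + E^(3/2))²)
b(-113, 183) + (-24 + m(-1, 4)*(-90)) = -113 + (-24 + (5 + (-1)^(3/2))²*(-90)) = -113 + (-24 + (5 - I)²*(-90)) = -113 + (-24 - 90*(5 - I)²) = -137 - 90*(5 - I)²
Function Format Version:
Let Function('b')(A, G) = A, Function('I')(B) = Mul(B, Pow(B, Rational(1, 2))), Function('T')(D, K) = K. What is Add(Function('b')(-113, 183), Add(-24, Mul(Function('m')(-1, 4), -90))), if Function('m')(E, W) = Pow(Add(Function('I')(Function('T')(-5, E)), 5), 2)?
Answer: Add(-2297, Mul(900, I)) ≈ Add(-2297.0, Mul(900.00, I))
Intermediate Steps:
Function('I')(B) = Pow(B, Rational(3, 2))
Function('m')(E, W) = Pow(Add(5, Pow(E, Rational(3, 2))), 2) (Function('m')(E, W) = Pow(Add(Pow(E, Rational(3, 2)), 5), 2) = Pow(Add(5, Pow(E, Rational(3, 2))), 2))
Add(Function('b')(-113, 183), Add(-24, Mul(Function('m')(-1, 4), -90))) = Add(-113, Add(-24, Mul(Pow(Add(5, Pow(-1, Rational(3, 2))), 2), -90))) = Add(-113, Add(-24, Mul(Pow(Add(5, Mul(-1, I)), 2), -90))) = Add(-113, Add(-24, Mul(-90, Pow(Add(5, Mul(-1, I)), 2)))) = Add(-137, Mul(-90, Pow(Add(5, Mul(-1, I)), 2)))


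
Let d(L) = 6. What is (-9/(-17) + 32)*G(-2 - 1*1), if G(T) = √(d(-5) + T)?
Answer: 553*√3/17 ≈ 56.343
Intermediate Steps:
G(T) = √(6 + T)
(-9/(-17) + 32)*G(-2 - 1*1) = (-9/(-17) + 32)*√(6 + (-2 - 1*1)) = (-9*(-1/17) + 32)*√(6 + (-2 - 1)) = (9/17 + 32)*√(6 - 3) = 553*√3/17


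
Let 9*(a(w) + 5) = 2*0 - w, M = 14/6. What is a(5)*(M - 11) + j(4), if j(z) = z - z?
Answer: 1300/27 ≈ 48.148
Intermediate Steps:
j(z) = 0
M = 7/3 (M = 14*(⅙) = 7/3 ≈ 2.3333)
a(w) = -5 - w/9 (a(w) = -5 + (2*0 - w)/9 = -5 + (0 - w)/9 = -5 + (-w)/9 = -5 - w/9)
a(5)*(M - 11) + j(4) = (-5 - ⅑*5)*(7/3 - 11) + 0 = (-5 - 5/9)*(-26/3) + 0 = -50/9*(-26/3) + 0 = 1300/27 + 0 = 1300/27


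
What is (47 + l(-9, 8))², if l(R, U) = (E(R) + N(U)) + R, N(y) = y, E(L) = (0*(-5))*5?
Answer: 2116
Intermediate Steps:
E(L) = 0 (E(L) = 0*5 = 0)
l(R, U) = R + U (l(R, U) = (0 + U) + R = U + R = R + U)
(47 + l(-9, 8))² = (47 + (-9 + 8))² = (47 - 1)² = 46² = 2116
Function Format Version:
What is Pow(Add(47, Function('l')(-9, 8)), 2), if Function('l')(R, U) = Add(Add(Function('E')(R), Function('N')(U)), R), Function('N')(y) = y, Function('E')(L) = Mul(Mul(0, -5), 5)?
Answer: 2116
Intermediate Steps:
Function('E')(L) = 0 (Function('E')(L) = Mul(0, 5) = 0)
Function('l')(R, U) = Add(R, U) (Function('l')(R, U) = Add(Add(0, U), R) = Add(U, R) = Add(R, U))
Pow(Add(47, Function('l')(-9, 8)), 2) = Pow(Add(47, Add(-9, 8)), 2) = Pow(Add(47, -1), 2) = Pow(46, 2) = 2116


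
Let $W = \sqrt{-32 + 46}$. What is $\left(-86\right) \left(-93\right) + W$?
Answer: $7998 + \sqrt{14} \approx 8001.7$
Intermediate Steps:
$W = \sqrt{14} \approx 3.7417$
$\left(-86\right) \left(-93\right) + W = \left(-86\right) \left(-93\right) + \sqrt{14} = 7998 + \sqrt{14}$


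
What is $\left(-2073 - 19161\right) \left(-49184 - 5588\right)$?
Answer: $1163028648$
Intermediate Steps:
$\left(-2073 - 19161\right) \left(-49184 - 5588\right) = \left(-21234\right) \left(-54772\right) = 1163028648$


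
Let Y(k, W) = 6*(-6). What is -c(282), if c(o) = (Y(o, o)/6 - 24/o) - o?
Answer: 13540/47 ≈ 288.08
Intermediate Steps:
Y(k, W) = -36
c(o) = -6 - o - 24/o (c(o) = (-36/6 - 24/o) - o = (-36*⅙ - 24/o) - o = (-6 - 24/o) - o = -6 - o - 24/o)
-c(282) = -(-6 - 1*282 - 24/282) = -(-6 - 282 - 24*1/282) = -(-6 - 282 - 4/47) = -1*(-13540/47) = 13540/47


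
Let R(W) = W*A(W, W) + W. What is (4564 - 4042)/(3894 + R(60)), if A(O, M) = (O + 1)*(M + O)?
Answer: 87/73859 ≈ 0.0011779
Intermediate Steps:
A(O, M) = (1 + O)*(M + O)
R(W) = W + W*(2*W + 2*W²) (R(W) = W*(W + W + W² + W*W) + W = W*(W + W + W² + W²) + W = W*(2*W + 2*W²) + W = W + W*(2*W + 2*W²))
(4564 - 4042)/(3894 + R(60)) = (4564 - 4042)/(3894 + 60*(1 + 2*60 + 2*60²)) = 522/(3894 + 60*(1 + 120 + 2*3600)) = 522/(3894 + 60*(1 + 120 + 7200)) = 522/(3894 + 60*7321) = 522/(3894 + 439260) = 522/443154 = 522*(1/443154) = 87/73859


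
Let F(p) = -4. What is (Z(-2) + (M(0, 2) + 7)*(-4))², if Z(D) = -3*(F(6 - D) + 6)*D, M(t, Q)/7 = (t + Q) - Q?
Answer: 256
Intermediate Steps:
M(t, Q) = 7*t (M(t, Q) = 7*((t + Q) - Q) = 7*((Q + t) - Q) = 7*t)
Z(D) = -6*D (Z(D) = -3*(-4 + 6)*D = -6*D)
(Z(-2) + (M(0, 2) + 7)*(-4))² = (-6*(-2) + (7*0 + 7)*(-4))² = (12 + (0 + 7)*(-4))² = (12 + 7*(-4))² = (12 - 28)² = (-16)² = 256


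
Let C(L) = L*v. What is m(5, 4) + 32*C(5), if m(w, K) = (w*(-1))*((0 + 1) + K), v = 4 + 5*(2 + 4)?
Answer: 5415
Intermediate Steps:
v = 34 (v = 4 + 5*6 = 4 + 30 = 34)
m(w, K) = -w*(1 + K) (m(w, K) = (-w)*(1 + K) = -w*(1 + K))
C(L) = 34*L (C(L) = L*34 = 34*L)
m(5, 4) + 32*C(5) = -1*5*(1 + 4) + 32*(34*5) = -1*5*5 + 32*170 = -25 + 5440 = 5415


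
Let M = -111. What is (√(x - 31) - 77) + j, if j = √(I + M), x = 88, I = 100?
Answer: -77 + √57 + I*√11 ≈ -69.45 + 3.3166*I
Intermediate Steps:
j = I*√11 (j = √(100 - 111) = √(-11) = I*√11 ≈ 3.3166*I)
(√(x - 31) - 77) + j = (√(88 - 31) - 77) + I*√11 = (√57 - 77) + I*√11 = (-77 + √57) + I*√11 = -77 + √57 + I*√11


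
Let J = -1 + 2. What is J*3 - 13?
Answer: -10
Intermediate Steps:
J = 1
J*3 - 13 = 1*3 - 13 = 3 - 13 = -10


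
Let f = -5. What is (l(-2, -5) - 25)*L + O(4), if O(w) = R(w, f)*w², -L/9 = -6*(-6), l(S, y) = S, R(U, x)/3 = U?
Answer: 8940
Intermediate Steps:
R(U, x) = 3*U
L = -324 (L = -(-54)*(-6) = -9*36 = -324)
O(w) = 3*w³ (O(w) = (3*w)*w² = 3*w³)
(l(-2, -5) - 25)*L + O(4) = (-2 - 25)*(-324) + 3*4³ = -27*(-324) + 3*64 = 8748 + 192 = 8940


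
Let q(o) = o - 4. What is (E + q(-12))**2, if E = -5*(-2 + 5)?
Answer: 961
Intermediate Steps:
q(o) = -4 + o
E = -15 (E = -5*3 = -15)
(E + q(-12))**2 = (-15 + (-4 - 12))**2 = (-15 - 16)**2 = (-31)**2 = 961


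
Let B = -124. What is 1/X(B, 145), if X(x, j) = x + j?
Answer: 1/21 ≈ 0.047619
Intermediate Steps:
X(x, j) = j + x
1/X(B, 145) = 1/(145 - 124) = 1/21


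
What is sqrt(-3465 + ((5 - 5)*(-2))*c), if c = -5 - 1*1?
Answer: 3*I*sqrt(385) ≈ 58.864*I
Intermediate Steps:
c = -6 (c = -5 - 1 = -6)
sqrt(-3465 + ((5 - 5)*(-2))*c) = sqrt(-3465 + ((5 - 5)*(-2))*(-6)) = sqrt(-3465 + (0*(-2))*(-6)) = sqrt(-3465 + 0*(-6)) = sqrt(-3465 + 0) = sqrt(-3465) = 3*I*sqrt(385)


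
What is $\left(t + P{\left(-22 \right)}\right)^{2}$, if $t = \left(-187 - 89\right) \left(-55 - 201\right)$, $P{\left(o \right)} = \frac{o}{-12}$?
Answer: $\frac{179731058809}{36} \approx 4.9925 \cdot 10^{9}$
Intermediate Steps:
$P{\left(o \right)} = - \frac{o}{12}$ ($P{\left(o \right)} = o \left(- \frac{1}{12}\right) = - \frac{o}{12}$)
$t = 70656$ ($t = \left(-276\right) \left(-256\right) = 70656$)
$\left(t + P{\left(-22 \right)}\right)^{2} = \left(70656 - - \frac{11}{6}\right)^{2} = \left(70656 + \frac{11}{6}\right)^{2} = \left(\frac{423947}{6}\right)^{2} = \frac{179731058809}{36}$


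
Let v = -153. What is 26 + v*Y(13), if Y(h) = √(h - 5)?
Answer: 26 - 306*√2 ≈ -406.75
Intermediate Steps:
Y(h) = √(-5 + h)
26 + v*Y(13) = 26 - 153*√(-5 + 13) = 26 - 306*√2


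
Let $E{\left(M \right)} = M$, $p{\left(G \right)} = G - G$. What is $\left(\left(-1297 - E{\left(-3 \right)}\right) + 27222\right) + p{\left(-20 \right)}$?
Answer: $25928$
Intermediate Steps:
$p{\left(G \right)} = 0$
$\left(\left(-1297 - E{\left(-3 \right)}\right) + 27222\right) + p{\left(-20 \right)} = \left(\left(-1297 - -3\right) + 27222\right) + 0 = \left(\left(-1297 + 3\right) + 27222\right) + 0 = \left(-1294 + 27222\right) + 0 = 25928 + 0 = 25928$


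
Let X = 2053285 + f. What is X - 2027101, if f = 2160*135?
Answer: 317784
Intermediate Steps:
f = 291600
X = 2344885 (X = 2053285 + 291600 = 2344885)
X - 2027101 = 2344885 - 2027101 = 317784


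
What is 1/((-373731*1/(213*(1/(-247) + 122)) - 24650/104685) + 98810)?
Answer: 44793518091/4425392732761417 ≈ 1.0122e-5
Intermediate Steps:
1/((-373731*1/(213*(1/(-247) + 122)) - 24650/104685) + 98810) = 1/((-373731*1/(213*(-1/247 + 122)) - 24650*1/104685) + 98810) = 1/((-373731/(213*(30133/247)) - 4930/20937) + 98810) = 1/((-373731/6418329/247 - 4930/20937) + 98810) = 1/((-373731*247/6418329 - 4930/20937) + 98810) = 1/((-30770519/2139443 - 4930/20937) + 98810) = 1/(-654789810293/44793518091 + 98810) = 1/(4425392732761417/44793518091) = 44793518091/4425392732761417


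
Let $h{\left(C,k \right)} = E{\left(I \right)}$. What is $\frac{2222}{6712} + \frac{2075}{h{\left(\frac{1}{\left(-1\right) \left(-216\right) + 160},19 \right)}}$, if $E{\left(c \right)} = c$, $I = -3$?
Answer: $- \frac{6960367}{10068} \approx -691.34$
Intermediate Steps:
$h{\left(C,k \right)} = -3$
$\frac{2222}{6712} + \frac{2075}{h{\left(\frac{1}{\left(-1\right) \left(-216\right) + 160},19 \right)}} = \frac{2222}{6712} + \frac{2075}{-3} = 2222 \cdot \frac{1}{6712} + 2075 \left(- \frac{1}{3}\right) = \frac{1111}{3356} - \frac{2075}{3} = - \frac{6960367}{10068}$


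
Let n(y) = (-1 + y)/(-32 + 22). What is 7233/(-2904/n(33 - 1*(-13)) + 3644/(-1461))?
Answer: 10567413/939188 ≈ 11.252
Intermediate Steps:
n(y) = ⅒ - y/10 (n(y) = (-1 + y)/(-10) = (-1 + y)*(-⅒) = ⅒ - y/10)
7233/(-2904/n(33 - 1*(-13)) + 3644/(-1461)) = 7233/(-2904/(⅒ - (33 - 1*(-13))/10) + 3644/(-1461)) = 7233/(-2904/(⅒ - (33 + 13)/10) + 3644*(-1/1461)) = 7233/(-2904/(⅒ - ⅒*46) - 3644/1461) = 7233/(-2904/(⅒ - 23/5) - 3644/1461) = 7233/(-2904/(-9/2) - 3644/1461) = 7233/(-2904*(-2/9) - 3644/1461) = 7233/(1936/3 - 3644/1461) = 7233/(939188/1461) = 7233*(1461/939188) = 10567413/939188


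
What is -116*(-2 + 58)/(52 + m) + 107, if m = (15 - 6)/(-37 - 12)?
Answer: -46631/2539 ≈ -18.366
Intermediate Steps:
m = -9/49 (m = 9/(-49) = 9*(-1/49) = -9/49 ≈ -0.18367)
-116*(-2 + 58)/(52 + m) + 107 = -116*(-2 + 58)/(52 - 9/49) + 107 = -6496/2539/49 + 107 = -6496*49/2539 + 107 = -116*2744/2539 + 107 = -318304/2539 + 107 = -46631/2539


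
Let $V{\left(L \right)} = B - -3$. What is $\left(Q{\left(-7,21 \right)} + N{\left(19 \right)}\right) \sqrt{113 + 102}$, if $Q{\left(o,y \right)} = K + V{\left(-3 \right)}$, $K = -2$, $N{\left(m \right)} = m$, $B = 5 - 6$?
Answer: $19 \sqrt{215} \approx 278.59$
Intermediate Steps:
$B = -1$ ($B = 5 - 6 = -1$)
$V{\left(L \right)} = 2$ ($V{\left(L \right)} = -1 - -3 = -1 + 3 = 2$)
$Q{\left(o,y \right)} = 0$ ($Q{\left(o,y \right)} = -2 + 2 = 0$)
$\left(Q{\left(-7,21 \right)} + N{\left(19 \right)}\right) \sqrt{113 + 102} = \left(0 + 19\right) \sqrt{113 + 102} = 19 \sqrt{215}$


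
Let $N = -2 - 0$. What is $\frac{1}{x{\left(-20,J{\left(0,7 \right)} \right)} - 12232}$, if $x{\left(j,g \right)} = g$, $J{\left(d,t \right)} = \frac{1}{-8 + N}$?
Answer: $- \frac{10}{122321} \approx -8.1752 \cdot 10^{-5}$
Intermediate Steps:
$N = -2$ ($N = -2 + 0 = -2$)
$J{\left(d,t \right)} = - \frac{1}{10}$ ($J{\left(d,t \right)} = \frac{1}{-8 - 2} = \frac{1}{-10} = - \frac{1}{10}$)
$\frac{1}{x{\left(-20,J{\left(0,7 \right)} \right)} - 12232} = \frac{1}{- \frac{1}{10} - 12232} = \frac{1}{- \frac{122321}{10}} = - \frac{10}{122321}$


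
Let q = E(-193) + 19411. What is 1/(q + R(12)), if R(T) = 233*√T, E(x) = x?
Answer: 3203/61446676 - 233*√3/184340028 ≈ 4.9937e-5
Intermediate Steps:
q = 19218 (q = -193 + 19411 = 19218)
1/(q + R(12)) = 1/(19218 + 233*√12) = 1/(19218 + 233*(2*√3)) = 1/(19218 + 466*√3)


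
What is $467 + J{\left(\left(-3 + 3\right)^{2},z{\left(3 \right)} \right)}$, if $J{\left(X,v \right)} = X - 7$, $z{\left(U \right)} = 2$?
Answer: $460$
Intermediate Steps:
$J{\left(X,v \right)} = -7 + X$ ($J{\left(X,v \right)} = X - 7 = -7 + X$)
$467 + J{\left(\left(-3 + 3\right)^{2},z{\left(3 \right)} \right)} = 467 - \left(7 - \left(-3 + 3\right)^{2}\right) = 467 - \left(7 - 0^{2}\right) = 467 + \left(-7 + 0\right) = 467 - 7 = 460$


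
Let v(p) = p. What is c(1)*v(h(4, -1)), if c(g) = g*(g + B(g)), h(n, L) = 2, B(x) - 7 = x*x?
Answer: 18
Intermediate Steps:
B(x) = 7 + x² (B(x) = 7 + x*x = 7 + x²)
c(g) = g*(7 + g + g²) (c(g) = g*(g + (7 + g²)) = g*(7 + g + g²))
c(1)*v(h(4, -1)) = (1*(7 + 1 + 1²))*2 = (1*(7 + 1 + 1))*2 = (1*9)*2 = 9*2 = 18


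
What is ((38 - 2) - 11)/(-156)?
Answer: -25/156 ≈ -0.16026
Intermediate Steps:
((38 - 2) - 11)/(-156) = -(36 - 11)/156 = -1/156*25 = -25/156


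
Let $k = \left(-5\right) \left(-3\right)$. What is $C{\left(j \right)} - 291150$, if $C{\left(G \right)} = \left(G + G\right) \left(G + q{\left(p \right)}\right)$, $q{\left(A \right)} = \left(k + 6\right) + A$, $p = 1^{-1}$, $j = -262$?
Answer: $-165390$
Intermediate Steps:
$k = 15$
$p = 1$
$q{\left(A \right)} = 21 + A$ ($q{\left(A \right)} = \left(15 + 6\right) + A = 21 + A$)
$C{\left(G \right)} = 2 G \left(22 + G\right)$ ($C{\left(G \right)} = \left(G + G\right) \left(G + \left(21 + 1\right)\right) = 2 G \left(G + 22\right) = 2 G \left(22 + G\right)$)
$C{\left(j \right)} - 291150 = 2 \left(-262\right) \left(22 - 262\right) - 291150 = 2 \left(-262\right) \left(-240\right) - 291150 = 125760 - 291150 = -165390$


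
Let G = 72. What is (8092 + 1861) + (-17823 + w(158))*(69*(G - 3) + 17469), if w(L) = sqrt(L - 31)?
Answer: -396195337 + 22230*sqrt(127) ≈ -3.9594e+8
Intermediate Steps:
w(L) = sqrt(-31 + L)
(8092 + 1861) + (-17823 + w(158))*(69*(G - 3) + 17469) = (8092 + 1861) + (-17823 + sqrt(-31 + 158))*(69*(72 - 3) + 17469) = 9953 + (-17823 + sqrt(127))*(69*69 + 17469) = 9953 + (-17823 + sqrt(127))*(4761 + 17469) = 9953 + (-17823 + sqrt(127))*22230 = 9953 + (-396205290 + 22230*sqrt(127)) = -396195337 + 22230*sqrt(127)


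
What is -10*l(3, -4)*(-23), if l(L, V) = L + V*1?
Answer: -230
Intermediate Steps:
l(L, V) = L + V
-10*l(3, -4)*(-23) = -10*(3 - 4)*(-23) = -10*(-1)*(-23) = 10*(-23) = -230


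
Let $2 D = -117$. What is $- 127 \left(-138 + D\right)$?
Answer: $\frac{49911}{2} \approx 24956.0$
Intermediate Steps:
$D = - \frac{117}{2}$ ($D = \frac{1}{2} \left(-117\right) = - \frac{117}{2} \approx -58.5$)
$- 127 \left(-138 + D\right) = - 127 \left(-138 - \frac{117}{2}\right) = \left(-127\right) \left(- \frac{393}{2}\right) = \frac{49911}{2}$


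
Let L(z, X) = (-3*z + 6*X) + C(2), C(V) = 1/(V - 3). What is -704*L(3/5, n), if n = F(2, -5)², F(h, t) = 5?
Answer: -518144/5 ≈ -1.0363e+5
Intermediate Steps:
C(V) = 1/(-3 + V)
n = 25 (n = 5² = 25)
L(z, X) = -1 - 3*z + 6*X (L(z, X) = (-3*z + 6*X) + 1/(-3 + 2) = (-3*z + 6*X) + 1/(-1) = (-3*z + 6*X) - 1 = -1 - 3*z + 6*X)
-704*L(3/5, n) = -704*(-1 - 9/5 + 6*25) = -704*(-1 - 9/5 + 150) = -704*736/5 = -518144/5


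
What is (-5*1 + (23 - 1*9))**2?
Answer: 81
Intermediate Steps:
(-5*1 + (23 - 1*9))**2 = (-5 + (23 - 9))**2 = (-5 + 14)**2 = 9**2 = 81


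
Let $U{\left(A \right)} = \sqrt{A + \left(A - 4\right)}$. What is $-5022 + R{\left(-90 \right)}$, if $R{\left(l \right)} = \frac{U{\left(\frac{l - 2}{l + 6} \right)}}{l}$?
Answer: $-5022 - \frac{i \sqrt{798}}{1890} \approx -5022.0 - 0.014947 i$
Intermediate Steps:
$U{\left(A \right)} = \sqrt{-4 + 2 A}$ ($U{\left(A \right)} = \sqrt{A + \left(-4 + A\right)} = \sqrt{-4 + 2 A}$)
$R{\left(l \right)} = \frac{\sqrt{-4 + \frac{2 \left(-2 + l\right)}{6 + l}}}{l}$ ($R{\left(l \right)} = \frac{\sqrt{-4 + 2 \frac{l - 2}{l + 6}}}{l} = \frac{\sqrt{-4 + 2 \frac{-2 + l}{6 + l}}}{l} = \frac{\sqrt{-4 + \frac{2 \left(-2 + l\right)}{6 + l}}}{l}$)
$-5022 + R{\left(-90 \right)} = -5022 + \frac{\sqrt{2} \sqrt{\frac{-14 - -90}{6 - 90}}}{-90} = -5022 + \sqrt{2} \left(- \frac{1}{90}\right) \sqrt{\frac{-14 + 90}{-84}} = -5022 + \sqrt{2} \left(- \frac{1}{90}\right) \sqrt{\left(- \frac{1}{84}\right) 76} = -5022 + \sqrt{2} \left(- \frac{1}{90}\right) \sqrt{- \frac{19}{21}} = -5022 + \sqrt{2} \left(- \frac{1}{90}\right) \frac{i \sqrt{399}}{21} = -5022 - \frac{i \sqrt{798}}{1890}$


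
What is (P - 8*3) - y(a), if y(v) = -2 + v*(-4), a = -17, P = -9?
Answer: -99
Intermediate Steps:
y(v) = -2 - 4*v
(P - 8*3) - y(a) = (-9 - 8*3) - (-2 - 4*(-17)) = (-9 - 24) - (-2 + 68) = -33 - 1*66 = -33 - 66 = -99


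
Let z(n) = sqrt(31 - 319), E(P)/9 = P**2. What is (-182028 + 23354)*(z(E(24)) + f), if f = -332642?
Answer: 52781636708 - 1904088*I*sqrt(2) ≈ 5.2782e+10 - 2.6928e+6*I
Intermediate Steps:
E(P) = 9*P**2
z(n) = 12*I*sqrt(2) (z(n) = sqrt(-288) = 12*I*sqrt(2))
(-182028 + 23354)*(z(E(24)) + f) = (-182028 + 23354)*(12*I*sqrt(2) - 332642) = -158674*(-332642 + 12*I*sqrt(2)) = 52781636708 - 1904088*I*sqrt(2)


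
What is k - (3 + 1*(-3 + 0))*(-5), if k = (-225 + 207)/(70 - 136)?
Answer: 3/11 ≈ 0.27273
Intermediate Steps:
k = 3/11 (k = -18/(-66) = -18*(-1/66) = 3/11 ≈ 0.27273)
k - (3 + 1*(-3 + 0))*(-5) = 3/11 - (3 + 1*(-3 + 0))*(-5) = 3/11 - (3 + 1*(-3))*(-5) = 3/11 - (3 - 3)*(-5) = 3/11 - 0*(-5) = 3/11 - 1*0 = 3/11 + 0 = 3/11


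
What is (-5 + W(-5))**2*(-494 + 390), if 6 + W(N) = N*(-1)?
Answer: -3744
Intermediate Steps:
W(N) = -6 - N (W(N) = -6 + N*(-1) = -6 - N)
(-5 + W(-5))**2*(-494 + 390) = (-5 + (-6 - 1*(-5)))**2*(-494 + 390) = (-5 + (-6 + 5))**2*(-104) = (-5 - 1)**2*(-104) = (-6)**2*(-104) = 36*(-104) = -3744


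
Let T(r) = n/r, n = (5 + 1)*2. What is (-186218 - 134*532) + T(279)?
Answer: -23948054/93 ≈ -2.5751e+5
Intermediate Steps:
n = 12 (n = 6*2 = 12)
T(r) = 12/r
(-186218 - 134*532) + T(279) = (-186218 - 134*532) + 12/279 = (-186218 - 71288) + 12*(1/279) = -257506 + 4/93 = -23948054/93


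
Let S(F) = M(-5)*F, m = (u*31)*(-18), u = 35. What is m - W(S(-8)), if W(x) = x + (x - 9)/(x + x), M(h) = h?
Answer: -1565631/80 ≈ -19570.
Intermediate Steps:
m = -19530 (m = (35*31)*(-18) = 1085*(-18) = -19530)
S(F) = -5*F
W(x) = x + (-9 + x)/(2*x) (W(x) = x + (-9 + x)/((2*x)) = x + (-9 + x)*(1/(2*x)) = x + (-9 + x)/(2*x))
m - W(S(-8)) = -19530 - (½ - 5*(-8) - 9/(2*((-5*(-8))))) = -19530 - (½ + 40 - 9/2/40) = -19530 - (½ + 40 - 9/2*1/40) = -19530 - (½ + 40 - 9/80) = -19530 - 1*3231/80 = -19530 - 3231/80 = -1565631/80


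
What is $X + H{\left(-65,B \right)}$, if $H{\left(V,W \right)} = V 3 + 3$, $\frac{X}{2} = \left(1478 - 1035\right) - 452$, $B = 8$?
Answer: $-210$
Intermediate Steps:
$X = -18$ ($X = 2 \left(\left(1478 - 1035\right) - 452\right) = 2 \left(443 - 452\right) = 2 \left(-9\right) = -18$)
$H{\left(V,W \right)} = 3 + 3 V$ ($H{\left(V,W \right)} = 3 V + 3 = 3 + 3 V$)
$X + H{\left(-65,B \right)} = -18 + \left(3 + 3 \left(-65\right)\right) = -18 + \left(3 - 195\right) = -18 - 192 = -210$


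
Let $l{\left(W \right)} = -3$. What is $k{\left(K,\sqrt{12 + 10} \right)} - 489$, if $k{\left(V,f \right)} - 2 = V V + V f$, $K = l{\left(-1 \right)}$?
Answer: $-478 - 3 \sqrt{22} \approx -492.07$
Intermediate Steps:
$K = -3$
$k{\left(V,f \right)} = 2 + V^{2} + V f$ ($k{\left(V,f \right)} = 2 + \left(V V + V f\right) = 2 + \left(V^{2} + V f\right) = 2 + V^{2} + V f$)
$k{\left(K,\sqrt{12 + 10} \right)} - 489 = \left(2 + \left(-3\right)^{2} - 3 \sqrt{12 + 10}\right) - 489 = \left(2 + 9 - 3 \sqrt{22}\right) - 489 = \left(11 - 3 \sqrt{22}\right) - 489 = -478 - 3 \sqrt{22}$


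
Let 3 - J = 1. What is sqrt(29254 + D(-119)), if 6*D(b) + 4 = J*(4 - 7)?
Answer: sqrt(263271)/3 ≈ 171.03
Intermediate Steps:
J = 2 (J = 3 - 1*1 = 3 - 1 = 2)
D(b) = -5/3 (D(b) = -2/3 + (2*(4 - 7))/6 = -2/3 + (2*(-3))/6 = -2/3 + (1/6)*(-6) = -2/3 - 1 = -5/3)
sqrt(29254 + D(-119)) = sqrt(29254 - 5/3) = sqrt(87757/3) = sqrt(263271)/3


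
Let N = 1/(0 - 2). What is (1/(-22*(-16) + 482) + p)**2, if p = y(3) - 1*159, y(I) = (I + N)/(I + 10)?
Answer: 741131592100/29387241 ≈ 25220.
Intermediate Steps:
N = -1/2 (N = 1/(-2) = -1/2 ≈ -0.50000)
y(I) = (-1/2 + I)/(10 + I) (y(I) = (I - 1/2)/(I + 10) = (-1/2 + I)/(10 + I))
p = -4129/26 (p = (-1/2 + 3)/(10 + 3) - 1*159 = (5/2)/13 - 159 = (1/13)*(5/2) - 159 = 5/26 - 159 = -4129/26 ≈ -158.81)
(1/(-22*(-16) + 482) + p)**2 = (1/(-22*(-16) + 482) - 4129/26)**2 = (1/(352 + 482) - 4129/26)**2 = (1/834 - 4129/26)**2 = (-860890/5421)**2 = 741131592100/29387241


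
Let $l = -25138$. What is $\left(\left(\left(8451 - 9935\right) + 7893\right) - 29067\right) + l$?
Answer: $-47796$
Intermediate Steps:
$\left(\left(\left(8451 - 9935\right) + 7893\right) - 29067\right) + l = \left(\left(\left(8451 - 9935\right) + 7893\right) - 29067\right) - 25138 = \left(\left(-1484 + 7893\right) - 29067\right) - 25138 = \left(6409 - 29067\right) - 25138 = -22658 - 25138 = -47796$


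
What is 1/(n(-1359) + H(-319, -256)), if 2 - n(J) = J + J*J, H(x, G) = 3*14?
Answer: -1/1845478 ≈ -5.4187e-7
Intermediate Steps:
H(x, G) = 42
n(J) = 2 - J - J² (n(J) = 2 - (J + J*J) = 2 - (J + J²) = 2 + (-J - J²) = 2 - J - J²)
1/(n(-1359) + H(-319, -256)) = 1/((2 - 1*(-1359) - 1*(-1359)²) + 42) = 1/((2 + 1359 - 1*1846881) + 42) = 1/((2 + 1359 - 1846881) + 42) = 1/(-1845520 + 42) = 1/(-1845478) = -1/1845478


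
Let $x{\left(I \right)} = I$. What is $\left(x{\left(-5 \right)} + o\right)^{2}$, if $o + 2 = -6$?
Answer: $169$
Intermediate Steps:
$o = -8$ ($o = -2 - 6 = -8$)
$\left(x{\left(-5 \right)} + o\right)^{2} = \left(-5 - 8\right)^{2} = \left(-13\right)^{2} = 169$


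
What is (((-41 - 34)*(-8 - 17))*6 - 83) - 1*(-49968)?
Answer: 61135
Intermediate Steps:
(((-41 - 34)*(-8 - 17))*6 - 83) - 1*(-49968) = (-75*(-25)*6 - 83) + 49968 = (1875*6 - 83) + 49968 = (11250 - 83) + 49968 = 11167 + 49968 = 61135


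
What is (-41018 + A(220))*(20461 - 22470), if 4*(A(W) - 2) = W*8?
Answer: 81517184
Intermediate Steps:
A(W) = 2 + 2*W (A(W) = 2 + (W*8)/4 = 2 + (8*W)/4 = 2 + 2*W)
(-41018 + A(220))*(20461 - 22470) = (-41018 + (2 + 2*220))*(20461 - 22470) = (-41018 + (2 + 440))*(-2009) = (-41018 + 442)*(-2009) = -40576*(-2009) = 81517184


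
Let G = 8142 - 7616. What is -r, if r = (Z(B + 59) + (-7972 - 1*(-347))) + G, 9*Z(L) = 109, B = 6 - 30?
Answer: 63782/9 ≈ 7086.9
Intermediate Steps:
B = -24
G = 526
Z(L) = 109/9 (Z(L) = (1/9)*109 = 109/9)
r = -63782/9 (r = (109/9 + (-7972 - 1*(-347))) + 526 = (109/9 + (-7972 + 347)) + 526 = (109/9 - 7625) + 526 = -68516/9 + 526 = -63782/9 ≈ -7086.9)
-r = -1*(-63782/9) = 63782/9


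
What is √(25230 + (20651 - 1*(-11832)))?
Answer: √57713 ≈ 240.24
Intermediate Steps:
√(25230 + (20651 - 1*(-11832))) = √(25230 + (20651 + 11832)) = √(25230 + 32483) = √57713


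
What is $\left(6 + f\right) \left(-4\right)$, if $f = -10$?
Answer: $16$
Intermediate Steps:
$\left(6 + f\right) \left(-4\right) = \left(6 - 10\right) \left(-4\right) = \left(-4\right) \left(-4\right) = 16$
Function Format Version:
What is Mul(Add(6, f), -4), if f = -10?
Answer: 16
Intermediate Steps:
Mul(Add(6, f), -4) = Mul(Add(6, -10), -4) = Mul(-4, -4) = 16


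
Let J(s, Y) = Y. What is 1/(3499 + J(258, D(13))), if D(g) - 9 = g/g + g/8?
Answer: 8/28085 ≈ 0.00028485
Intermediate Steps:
D(g) = 10 + g/8 (D(g) = 9 + (g/g + g/8) = 9 + (1 + g*(⅛)) = 9 + (1 + g/8) = 10 + g/8)
1/(3499 + J(258, D(13))) = 1/(3499 + (10 + (⅛)*13)) = 1/(3499 + (10 + 13/8)) = 1/(3499 + 93/8) = 1/(28085/8) = 8/28085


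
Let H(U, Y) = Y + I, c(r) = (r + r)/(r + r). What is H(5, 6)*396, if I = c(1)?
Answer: 2772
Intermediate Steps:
c(r) = 1 (c(r) = (2*r)/((2*r)) = (2*r)*(1/(2*r)) = 1)
I = 1
H(U, Y) = 1 + Y (H(U, Y) = Y + 1 = 1 + Y)
H(5, 6)*396 = (1 + 6)*396 = 7*396 = 2772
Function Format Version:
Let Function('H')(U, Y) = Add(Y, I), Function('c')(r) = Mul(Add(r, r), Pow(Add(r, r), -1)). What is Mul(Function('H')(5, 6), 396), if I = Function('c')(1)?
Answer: 2772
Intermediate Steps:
Function('c')(r) = 1 (Function('c')(r) = Mul(Mul(2, r), Pow(Mul(2, r), -1)) = Mul(Mul(2, r), Mul(Rational(1, 2), Pow(r, -1))) = 1)
I = 1
Function('H')(U, Y) = Add(1, Y) (Function('H')(U, Y) = Add(Y, 1) = Add(1, Y))
Mul(Function('H')(5, 6), 396) = Mul(Add(1, 6), 396) = Mul(7, 396) = 2772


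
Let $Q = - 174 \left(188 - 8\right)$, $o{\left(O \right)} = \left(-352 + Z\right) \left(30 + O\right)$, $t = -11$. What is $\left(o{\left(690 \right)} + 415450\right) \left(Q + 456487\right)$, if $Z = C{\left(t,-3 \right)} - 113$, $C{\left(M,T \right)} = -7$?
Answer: $32146876870$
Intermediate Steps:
$Z = -120$ ($Z = -7 - 113 = -120$)
$o{\left(O \right)} = -14160 - 472 O$ ($o{\left(O \right)} = \left(-352 - 120\right) \left(30 + O\right) = - 472 \left(30 + O\right) = -14160 - 472 O$)
$Q = -31320$ ($Q = \left(-174\right) 180 = -31320$)
$\left(o{\left(690 \right)} + 415450\right) \left(Q + 456487\right) = \left(\left(-14160 - 325680\right) + 415450\right) \left(-31320 + 456487\right) = \left(\left(-14160 - 325680\right) + 415450\right) 425167 = \left(-339840 + 415450\right) 425167 = 75610 \cdot 425167 = 32146876870$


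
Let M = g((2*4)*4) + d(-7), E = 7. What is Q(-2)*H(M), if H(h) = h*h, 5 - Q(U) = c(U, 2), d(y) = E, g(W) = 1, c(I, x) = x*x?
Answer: 64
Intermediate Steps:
c(I, x) = x²
d(y) = 7
Q(U) = 1 (Q(U) = 5 - 1*2² = 5 - 1*4 = 5 - 4 = 1)
M = 8 (M = 1 + 7 = 8)
H(h) = h²
Q(-2)*H(M) = 1*8² = 1*64 = 64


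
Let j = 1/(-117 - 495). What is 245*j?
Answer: -245/612 ≈ -0.40033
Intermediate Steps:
j = -1/612 (j = 1/(-612) = -1/612 ≈ -0.0016340)
245*j = 245*(-1/612) = -245/612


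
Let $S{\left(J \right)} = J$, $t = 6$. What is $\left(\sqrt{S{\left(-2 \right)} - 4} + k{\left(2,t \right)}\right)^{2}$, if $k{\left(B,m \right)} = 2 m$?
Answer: $\left(12 + i \sqrt{6}\right)^{2} \approx 138.0 + 58.788 i$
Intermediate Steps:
$\left(\sqrt{S{\left(-2 \right)} - 4} + k{\left(2,t \right)}\right)^{2} = \left(\sqrt{-2 - 4} + 2 \cdot 6\right)^{2} = \left(\sqrt{-6} + 12\right)^{2} = \left(i \sqrt{6} + 12\right)^{2} = \left(12 + i \sqrt{6}\right)^{2}$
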